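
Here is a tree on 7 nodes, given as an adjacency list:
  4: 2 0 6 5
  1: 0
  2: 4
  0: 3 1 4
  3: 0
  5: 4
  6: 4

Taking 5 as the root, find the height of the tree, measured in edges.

3

3 sits deepest: 5 – 4 – 0 – 3 — 3 edges from the root.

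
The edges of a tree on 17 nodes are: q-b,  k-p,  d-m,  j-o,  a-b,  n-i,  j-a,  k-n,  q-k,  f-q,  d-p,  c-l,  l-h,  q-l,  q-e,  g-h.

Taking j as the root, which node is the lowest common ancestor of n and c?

n's ancestor chain is n, k, q, b, a, j and c's is c, l, q, b, a, j; they first meet at q.

q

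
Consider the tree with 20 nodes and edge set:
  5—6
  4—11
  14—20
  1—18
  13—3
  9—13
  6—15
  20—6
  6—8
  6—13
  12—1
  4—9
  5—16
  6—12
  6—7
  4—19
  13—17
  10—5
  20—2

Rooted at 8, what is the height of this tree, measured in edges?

A deepest node is 19, reached by 8–6–13–9–4–19.
That path has 5 edges, so the height is 5.

5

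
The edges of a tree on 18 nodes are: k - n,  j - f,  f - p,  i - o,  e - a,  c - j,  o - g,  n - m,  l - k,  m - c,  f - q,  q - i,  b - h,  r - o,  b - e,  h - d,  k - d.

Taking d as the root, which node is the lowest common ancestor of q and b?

d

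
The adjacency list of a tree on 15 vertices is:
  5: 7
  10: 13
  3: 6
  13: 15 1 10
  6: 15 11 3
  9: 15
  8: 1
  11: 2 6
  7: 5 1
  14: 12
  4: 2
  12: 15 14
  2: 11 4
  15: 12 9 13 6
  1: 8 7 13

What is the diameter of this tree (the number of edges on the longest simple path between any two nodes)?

A longest path is 5-7-1-13-15-6-11-2-4, with 8 edges.

8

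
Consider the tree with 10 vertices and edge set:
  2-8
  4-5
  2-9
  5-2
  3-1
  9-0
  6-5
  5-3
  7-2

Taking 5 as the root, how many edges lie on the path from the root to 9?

2

Path from 5 to 9: 5–2–9, which has 2 edges.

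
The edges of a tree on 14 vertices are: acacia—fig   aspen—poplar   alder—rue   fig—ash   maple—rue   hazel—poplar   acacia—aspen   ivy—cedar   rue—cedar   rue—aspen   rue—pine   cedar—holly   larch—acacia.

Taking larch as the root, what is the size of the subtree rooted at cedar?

3

cedar's subtree: {cedar, holly, ivy}, size 3.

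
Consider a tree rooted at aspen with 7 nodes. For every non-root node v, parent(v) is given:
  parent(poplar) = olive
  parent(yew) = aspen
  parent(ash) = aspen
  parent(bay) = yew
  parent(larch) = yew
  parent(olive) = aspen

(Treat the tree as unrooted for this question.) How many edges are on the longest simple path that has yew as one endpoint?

3

Distances from yew peak at 3, attained at poplar.
yew-aspen-olive-poplar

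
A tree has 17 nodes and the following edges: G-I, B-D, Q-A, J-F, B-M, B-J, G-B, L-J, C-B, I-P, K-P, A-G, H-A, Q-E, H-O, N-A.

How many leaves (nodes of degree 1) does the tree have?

Exactly 9 nodes have a single neighbour: C, D, E, F, K, L, M, N, O.

9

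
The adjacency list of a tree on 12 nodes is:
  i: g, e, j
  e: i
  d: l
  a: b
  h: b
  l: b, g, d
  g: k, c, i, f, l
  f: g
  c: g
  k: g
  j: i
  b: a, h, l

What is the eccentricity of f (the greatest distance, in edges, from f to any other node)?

The node farthest from f is h (a also at distance 4), via f-g-l-b-h — 4 edges.

4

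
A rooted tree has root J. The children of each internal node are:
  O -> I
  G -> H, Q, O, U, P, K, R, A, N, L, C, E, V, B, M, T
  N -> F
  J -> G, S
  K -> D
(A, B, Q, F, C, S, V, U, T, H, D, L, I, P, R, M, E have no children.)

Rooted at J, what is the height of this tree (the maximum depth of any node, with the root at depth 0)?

3

A deepest node is F, reached by J – G – N – F.
That path has 3 edges, so the height is 3.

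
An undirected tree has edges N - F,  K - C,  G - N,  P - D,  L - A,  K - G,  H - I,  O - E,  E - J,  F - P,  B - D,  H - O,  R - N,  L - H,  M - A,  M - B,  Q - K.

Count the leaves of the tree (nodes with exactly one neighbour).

Exactly 5 nodes have a single neighbour: C, I, J, Q, R.

5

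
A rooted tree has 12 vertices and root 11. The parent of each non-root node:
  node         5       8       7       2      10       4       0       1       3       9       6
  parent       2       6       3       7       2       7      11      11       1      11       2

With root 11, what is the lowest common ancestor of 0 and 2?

11

Path 0→root: 0 11; path 2→root: 2 7 3 1 11.
First common node: 11.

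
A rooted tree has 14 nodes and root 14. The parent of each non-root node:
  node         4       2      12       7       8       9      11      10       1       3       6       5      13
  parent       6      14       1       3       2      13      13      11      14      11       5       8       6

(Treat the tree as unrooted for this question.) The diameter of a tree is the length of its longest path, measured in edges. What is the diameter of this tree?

BFS from 7 reaches 12 last, at distance 10; BFS from 12 confirms no node is farther.
Path: 7 - 3 - 11 - 13 - 6 - 5 - 8 - 2 - 14 - 1 - 12.

10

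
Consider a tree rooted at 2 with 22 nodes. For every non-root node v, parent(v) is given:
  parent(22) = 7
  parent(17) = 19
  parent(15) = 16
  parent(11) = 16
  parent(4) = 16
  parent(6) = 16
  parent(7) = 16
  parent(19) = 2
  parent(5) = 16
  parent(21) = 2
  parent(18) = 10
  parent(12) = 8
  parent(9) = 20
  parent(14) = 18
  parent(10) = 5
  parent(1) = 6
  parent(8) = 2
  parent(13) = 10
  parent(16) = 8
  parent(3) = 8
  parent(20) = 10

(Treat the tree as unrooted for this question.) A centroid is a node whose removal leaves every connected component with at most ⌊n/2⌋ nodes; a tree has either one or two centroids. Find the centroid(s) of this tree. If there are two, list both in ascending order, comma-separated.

Delete 16: the remaining components have sizes 7, 7, 2, 2, 1, 1, 1. Max 7 ≤ 11, so 16 is a centroid.
Every other node leaves some component of size > 11, so the centroid is unique.

16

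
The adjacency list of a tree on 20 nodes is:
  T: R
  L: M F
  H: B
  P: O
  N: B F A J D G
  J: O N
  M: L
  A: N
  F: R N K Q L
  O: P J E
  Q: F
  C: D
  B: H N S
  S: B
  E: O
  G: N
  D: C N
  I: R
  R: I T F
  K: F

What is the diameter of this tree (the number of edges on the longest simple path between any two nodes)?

6

Starting from P, a farthest node is I at distance 6.
One longest path: P–O–J–N–F–R–I.
So the diameter is 6.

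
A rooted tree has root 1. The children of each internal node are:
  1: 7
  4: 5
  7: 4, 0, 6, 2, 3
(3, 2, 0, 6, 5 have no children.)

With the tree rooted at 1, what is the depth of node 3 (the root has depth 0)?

2

1 → 7 → 3 — 2 edges.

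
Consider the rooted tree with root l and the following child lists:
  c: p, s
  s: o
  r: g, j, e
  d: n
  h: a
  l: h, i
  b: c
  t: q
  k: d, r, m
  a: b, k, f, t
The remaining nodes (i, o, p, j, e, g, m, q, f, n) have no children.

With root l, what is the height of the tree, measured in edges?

6

A deepest node is o, reached by l → h → a → b → c → s → o.
That path has 6 edges, so the height is 6.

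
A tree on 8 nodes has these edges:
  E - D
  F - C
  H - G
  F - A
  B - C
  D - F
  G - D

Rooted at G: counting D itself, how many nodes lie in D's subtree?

6

Descendants of D (including itself): D, F, E, C, A, B. That's 6.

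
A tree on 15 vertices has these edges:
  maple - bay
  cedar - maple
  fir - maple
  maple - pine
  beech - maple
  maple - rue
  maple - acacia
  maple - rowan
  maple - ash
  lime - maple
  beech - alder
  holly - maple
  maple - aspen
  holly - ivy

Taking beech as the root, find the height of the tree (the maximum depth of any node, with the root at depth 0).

3

The longest root-to-leaf path is beech – maple – holly – ivy (3 edges).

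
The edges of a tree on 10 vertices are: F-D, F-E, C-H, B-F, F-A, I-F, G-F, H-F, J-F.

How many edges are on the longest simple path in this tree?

A longest path is C-H-F-E, with 3 edges.

3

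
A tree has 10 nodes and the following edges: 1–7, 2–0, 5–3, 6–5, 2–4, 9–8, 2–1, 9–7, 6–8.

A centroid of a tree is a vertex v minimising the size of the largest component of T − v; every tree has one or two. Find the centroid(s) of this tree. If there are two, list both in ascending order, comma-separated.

7, 9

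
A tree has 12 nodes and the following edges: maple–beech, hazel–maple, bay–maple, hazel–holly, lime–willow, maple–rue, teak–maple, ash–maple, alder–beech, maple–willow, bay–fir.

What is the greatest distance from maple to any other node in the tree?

2

Distances from maple peak at 2, attained at fir (alder, holly, lime also at distance 2).
maple-bay-fir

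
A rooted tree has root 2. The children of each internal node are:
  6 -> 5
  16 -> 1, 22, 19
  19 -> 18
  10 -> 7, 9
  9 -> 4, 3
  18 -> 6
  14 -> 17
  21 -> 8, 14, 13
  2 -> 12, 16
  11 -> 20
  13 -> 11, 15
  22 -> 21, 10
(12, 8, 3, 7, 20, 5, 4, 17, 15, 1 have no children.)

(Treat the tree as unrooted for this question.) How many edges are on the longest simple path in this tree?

A longest path is 5–6–18–19–16–22–21–13–11–20, with 9 edges.

9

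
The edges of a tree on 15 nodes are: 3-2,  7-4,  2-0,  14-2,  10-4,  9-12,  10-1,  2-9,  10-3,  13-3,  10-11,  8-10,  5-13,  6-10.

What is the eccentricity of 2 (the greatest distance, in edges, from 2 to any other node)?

4

A farthest node from 2 is 7.
The path 2 – 3 – 10 – 4 – 7 has 4 edges.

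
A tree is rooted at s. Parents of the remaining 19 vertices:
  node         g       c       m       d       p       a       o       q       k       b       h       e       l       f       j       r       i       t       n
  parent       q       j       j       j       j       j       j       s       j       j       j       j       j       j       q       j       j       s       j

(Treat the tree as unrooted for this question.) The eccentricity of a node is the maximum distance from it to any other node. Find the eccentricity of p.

4

The node farthest from p is t, via p – j – q – s – t — 4 edges.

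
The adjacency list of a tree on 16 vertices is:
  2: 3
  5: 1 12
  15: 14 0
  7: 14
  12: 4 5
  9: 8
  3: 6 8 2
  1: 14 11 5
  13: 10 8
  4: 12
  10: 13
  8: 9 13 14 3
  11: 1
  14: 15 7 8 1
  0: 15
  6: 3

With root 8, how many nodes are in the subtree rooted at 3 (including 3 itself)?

3's subtree: {3, 2, 6}, size 3.

3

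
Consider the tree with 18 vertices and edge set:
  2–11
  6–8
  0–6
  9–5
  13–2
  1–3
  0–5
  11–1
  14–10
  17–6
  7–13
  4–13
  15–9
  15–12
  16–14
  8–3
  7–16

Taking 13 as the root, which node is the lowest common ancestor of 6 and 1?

1

Path 6→root: 6 8 3 1 11 2 13; path 1→root: 1 11 2 13.
First common node: 1.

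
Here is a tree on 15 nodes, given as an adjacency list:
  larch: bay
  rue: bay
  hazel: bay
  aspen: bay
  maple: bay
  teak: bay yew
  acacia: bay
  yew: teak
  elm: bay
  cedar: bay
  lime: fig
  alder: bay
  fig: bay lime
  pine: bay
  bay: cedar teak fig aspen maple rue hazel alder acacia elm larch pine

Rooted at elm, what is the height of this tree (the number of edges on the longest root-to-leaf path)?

A deepest node is yew, reached by elm–bay–teak–yew.
That path has 3 edges, so the height is 3.

3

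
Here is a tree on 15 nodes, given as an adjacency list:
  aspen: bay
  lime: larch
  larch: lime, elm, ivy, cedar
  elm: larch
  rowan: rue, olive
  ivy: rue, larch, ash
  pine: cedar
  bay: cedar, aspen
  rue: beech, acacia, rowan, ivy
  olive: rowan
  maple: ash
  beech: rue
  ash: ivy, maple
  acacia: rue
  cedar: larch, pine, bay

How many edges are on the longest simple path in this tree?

A longest path is aspen - bay - cedar - larch - ivy - rue - rowan - olive, with 7 edges.

7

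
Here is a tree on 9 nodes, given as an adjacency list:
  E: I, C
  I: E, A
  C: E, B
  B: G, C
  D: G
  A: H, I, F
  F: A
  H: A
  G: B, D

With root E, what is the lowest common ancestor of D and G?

G

Ancestors of D (toward the root): D, G, B, C, E.
Ancestors of G: G, B, C, E.
The deepest node appearing in both lists is G.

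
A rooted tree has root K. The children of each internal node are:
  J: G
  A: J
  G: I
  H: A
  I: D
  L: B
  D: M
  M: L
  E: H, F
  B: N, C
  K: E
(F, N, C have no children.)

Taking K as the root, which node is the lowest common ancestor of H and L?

Path H→root: H E K; path L→root: L M D I G J A H E K.
First common node: H.

H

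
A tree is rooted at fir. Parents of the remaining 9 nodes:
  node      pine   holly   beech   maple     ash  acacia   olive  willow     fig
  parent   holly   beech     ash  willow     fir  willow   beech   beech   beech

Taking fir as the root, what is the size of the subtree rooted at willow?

willow's subtree: {willow, acacia, maple}, size 3.

3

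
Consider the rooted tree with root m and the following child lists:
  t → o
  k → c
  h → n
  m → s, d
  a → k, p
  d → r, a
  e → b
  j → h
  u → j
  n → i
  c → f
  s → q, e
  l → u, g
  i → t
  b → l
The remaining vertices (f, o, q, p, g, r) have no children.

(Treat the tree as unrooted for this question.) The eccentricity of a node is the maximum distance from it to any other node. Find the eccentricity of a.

Distances from a peak at 13, attained at o.
a–d–m–s–e–b–l–u–j–h–n–i–t–o

13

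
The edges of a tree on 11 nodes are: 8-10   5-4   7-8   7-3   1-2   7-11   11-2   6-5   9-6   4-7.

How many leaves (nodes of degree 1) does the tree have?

Exactly 4 nodes have a single neighbour: 1, 3, 9, 10.

4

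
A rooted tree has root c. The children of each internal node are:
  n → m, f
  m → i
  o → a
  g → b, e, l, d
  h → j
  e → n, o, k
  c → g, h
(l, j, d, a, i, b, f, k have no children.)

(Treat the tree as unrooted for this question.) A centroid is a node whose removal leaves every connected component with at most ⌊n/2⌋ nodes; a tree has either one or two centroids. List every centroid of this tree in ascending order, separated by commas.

e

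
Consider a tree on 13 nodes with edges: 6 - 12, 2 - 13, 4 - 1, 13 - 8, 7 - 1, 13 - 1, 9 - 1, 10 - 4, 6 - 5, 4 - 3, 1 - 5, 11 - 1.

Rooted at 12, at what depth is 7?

Path from 12 to 7: 12 – 6 – 5 – 1 – 7, which has 4 edges.

4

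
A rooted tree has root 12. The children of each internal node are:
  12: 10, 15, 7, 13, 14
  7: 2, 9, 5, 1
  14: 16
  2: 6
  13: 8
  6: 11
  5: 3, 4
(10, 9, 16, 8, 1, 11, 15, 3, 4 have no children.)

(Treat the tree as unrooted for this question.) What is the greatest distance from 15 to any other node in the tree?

A farthest node from 15 is 11.
The path 15 – 12 – 7 – 2 – 6 – 11 has 5 edges.

5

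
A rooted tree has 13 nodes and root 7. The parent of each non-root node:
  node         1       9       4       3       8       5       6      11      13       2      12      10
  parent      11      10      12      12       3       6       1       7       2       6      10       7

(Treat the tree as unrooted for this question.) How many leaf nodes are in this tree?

5

Exactly 5 nodes have a single neighbour: 4, 5, 8, 9, 13.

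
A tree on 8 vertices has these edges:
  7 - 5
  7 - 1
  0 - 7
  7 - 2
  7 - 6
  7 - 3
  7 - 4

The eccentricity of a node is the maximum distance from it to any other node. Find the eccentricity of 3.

2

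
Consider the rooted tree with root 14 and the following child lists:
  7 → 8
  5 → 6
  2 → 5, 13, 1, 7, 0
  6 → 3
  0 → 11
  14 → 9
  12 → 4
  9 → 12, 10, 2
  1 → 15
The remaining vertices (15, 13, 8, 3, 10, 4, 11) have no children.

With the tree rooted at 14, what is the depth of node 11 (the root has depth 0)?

4

14 → 9 → 2 → 0 → 11 — 4 edges.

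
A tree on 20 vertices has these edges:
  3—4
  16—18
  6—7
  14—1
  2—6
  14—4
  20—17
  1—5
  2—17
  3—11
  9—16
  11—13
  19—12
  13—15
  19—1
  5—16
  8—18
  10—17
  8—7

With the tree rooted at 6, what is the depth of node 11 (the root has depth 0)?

10

Path from 6 to 11: 6 – 7 – 8 – 18 – 16 – 5 – 1 – 14 – 4 – 3 – 11, which has 10 edges.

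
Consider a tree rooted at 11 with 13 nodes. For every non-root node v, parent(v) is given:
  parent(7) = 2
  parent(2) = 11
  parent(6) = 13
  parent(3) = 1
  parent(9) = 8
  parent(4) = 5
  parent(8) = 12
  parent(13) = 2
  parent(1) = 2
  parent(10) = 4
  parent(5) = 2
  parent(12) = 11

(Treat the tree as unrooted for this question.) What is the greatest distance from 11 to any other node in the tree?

Distances from 11 peak at 4, attained at 10.
11-2-5-4-10

4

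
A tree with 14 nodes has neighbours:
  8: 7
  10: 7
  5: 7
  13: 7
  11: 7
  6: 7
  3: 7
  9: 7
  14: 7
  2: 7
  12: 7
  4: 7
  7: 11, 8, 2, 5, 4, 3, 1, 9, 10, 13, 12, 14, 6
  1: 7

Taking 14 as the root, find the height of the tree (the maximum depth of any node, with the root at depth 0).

2

The longest root-to-leaf path is 14 → 7 → 1 (2 edges).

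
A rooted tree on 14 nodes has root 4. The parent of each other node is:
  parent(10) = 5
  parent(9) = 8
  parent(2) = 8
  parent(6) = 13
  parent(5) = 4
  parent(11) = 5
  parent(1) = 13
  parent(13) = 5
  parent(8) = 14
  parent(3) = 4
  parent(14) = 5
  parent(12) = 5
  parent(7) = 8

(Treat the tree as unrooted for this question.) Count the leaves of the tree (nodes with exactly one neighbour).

9

The leaves are 1, 2, 3, 6, 7, 9, 10, 11, 12.
That is 9 leaves.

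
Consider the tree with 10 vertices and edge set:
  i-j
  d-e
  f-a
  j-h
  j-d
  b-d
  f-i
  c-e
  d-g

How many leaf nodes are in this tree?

5

Exactly 5 nodes have a single neighbour: a, b, c, g, h.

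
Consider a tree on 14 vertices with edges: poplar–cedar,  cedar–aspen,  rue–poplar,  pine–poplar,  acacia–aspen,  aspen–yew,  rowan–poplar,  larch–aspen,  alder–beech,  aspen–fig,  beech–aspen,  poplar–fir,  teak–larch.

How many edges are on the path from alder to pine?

5

The path is alder – beech – aspen – cedar – poplar – pine, which has 5 edges.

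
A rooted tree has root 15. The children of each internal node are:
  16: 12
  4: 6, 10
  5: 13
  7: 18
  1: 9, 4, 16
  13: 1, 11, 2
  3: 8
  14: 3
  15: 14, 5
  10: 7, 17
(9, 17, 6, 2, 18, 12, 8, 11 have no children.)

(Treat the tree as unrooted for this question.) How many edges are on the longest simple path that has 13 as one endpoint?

The node farthest from 13 is 18 (8 also at distance 5), via 13 – 1 – 4 – 10 – 7 – 18 — 5 edges.

5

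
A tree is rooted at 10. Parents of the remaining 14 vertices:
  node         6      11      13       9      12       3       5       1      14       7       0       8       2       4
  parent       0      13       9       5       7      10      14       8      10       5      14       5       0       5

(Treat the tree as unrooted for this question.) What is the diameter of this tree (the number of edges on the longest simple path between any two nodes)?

Starting from 11, a farthest node is 3 at distance 6.
One longest path: 11–13–9–5–14–10–3.
So the diameter is 6.

6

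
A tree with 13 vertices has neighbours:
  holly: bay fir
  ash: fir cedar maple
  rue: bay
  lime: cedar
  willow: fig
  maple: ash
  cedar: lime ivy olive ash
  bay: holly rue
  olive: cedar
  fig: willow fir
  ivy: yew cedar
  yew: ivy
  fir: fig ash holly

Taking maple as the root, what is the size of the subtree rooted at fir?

6

Descendants of fir (including itself): fir, holly, fig, bay, willow, rue. That's 6.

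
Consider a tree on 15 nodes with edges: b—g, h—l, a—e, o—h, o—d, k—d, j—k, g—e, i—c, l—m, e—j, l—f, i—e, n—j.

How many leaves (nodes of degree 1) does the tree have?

Degree-1 nodes: a, b, c, f, m, n — 6 of them.

6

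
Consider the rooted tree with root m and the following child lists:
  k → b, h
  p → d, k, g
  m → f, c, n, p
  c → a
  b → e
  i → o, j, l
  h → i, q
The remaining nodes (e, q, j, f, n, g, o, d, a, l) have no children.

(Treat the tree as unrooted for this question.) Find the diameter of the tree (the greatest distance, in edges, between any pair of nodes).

7

A longest path is l-i-h-k-p-m-c-a, with 7 edges.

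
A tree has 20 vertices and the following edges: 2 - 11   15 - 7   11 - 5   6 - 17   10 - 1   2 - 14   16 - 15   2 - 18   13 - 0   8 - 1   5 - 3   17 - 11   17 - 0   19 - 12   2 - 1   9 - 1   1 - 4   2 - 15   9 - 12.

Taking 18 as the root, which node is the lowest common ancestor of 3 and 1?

2

Path 3→root: 3 5 11 2 18; path 1→root: 1 2 18.
First common node: 2.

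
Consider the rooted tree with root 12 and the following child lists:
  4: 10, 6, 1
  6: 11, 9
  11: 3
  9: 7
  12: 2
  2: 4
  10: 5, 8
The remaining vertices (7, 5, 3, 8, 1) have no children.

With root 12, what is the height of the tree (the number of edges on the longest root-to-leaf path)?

5

The longest root-to-leaf path is 12-2-4-6-9-7 (5 edges).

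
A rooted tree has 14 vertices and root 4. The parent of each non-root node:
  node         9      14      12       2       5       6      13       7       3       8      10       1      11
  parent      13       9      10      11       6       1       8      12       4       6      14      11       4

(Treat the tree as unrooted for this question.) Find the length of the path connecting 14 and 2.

Walking from 14: 14–9–13–8–6–1–11–2. Length 7.

7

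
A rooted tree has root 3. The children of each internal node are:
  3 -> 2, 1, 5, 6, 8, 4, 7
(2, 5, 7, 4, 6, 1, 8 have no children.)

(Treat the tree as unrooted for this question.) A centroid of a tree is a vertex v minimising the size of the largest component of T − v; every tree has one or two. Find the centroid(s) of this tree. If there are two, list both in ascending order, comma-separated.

3

Removing 3 splits the tree into components of sizes 1, 1, 1, 1, 1, 1, 1; the largest is 1 ≤ ⌊8/2⌋ = 4.
No neighbour of 3 does as well, so 3 is the unique centroid.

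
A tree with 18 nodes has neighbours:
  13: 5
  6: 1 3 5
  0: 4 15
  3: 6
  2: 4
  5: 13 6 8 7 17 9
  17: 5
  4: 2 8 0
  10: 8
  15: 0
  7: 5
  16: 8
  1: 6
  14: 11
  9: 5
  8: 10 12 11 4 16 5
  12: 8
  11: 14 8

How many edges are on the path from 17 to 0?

4

17 – 5 – 8 – 4 – 0: 4 edges.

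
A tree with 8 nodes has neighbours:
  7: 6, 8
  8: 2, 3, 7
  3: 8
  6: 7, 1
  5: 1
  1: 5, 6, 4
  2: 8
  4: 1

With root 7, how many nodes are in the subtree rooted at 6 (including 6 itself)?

6's subtree: {6, 1, 4, 5}, size 4.

4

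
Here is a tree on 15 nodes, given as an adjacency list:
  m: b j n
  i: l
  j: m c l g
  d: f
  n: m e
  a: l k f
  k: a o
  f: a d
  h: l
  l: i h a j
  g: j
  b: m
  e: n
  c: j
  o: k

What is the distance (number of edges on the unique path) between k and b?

5

Walking from k: k - a - l - j - m - b. Length 5.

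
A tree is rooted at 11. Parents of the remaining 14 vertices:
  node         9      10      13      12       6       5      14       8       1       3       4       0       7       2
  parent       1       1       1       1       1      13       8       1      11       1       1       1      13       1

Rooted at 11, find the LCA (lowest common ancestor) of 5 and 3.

1

Path 5→root: 5 13 1 11; path 3→root: 3 1 11.
First common node: 1.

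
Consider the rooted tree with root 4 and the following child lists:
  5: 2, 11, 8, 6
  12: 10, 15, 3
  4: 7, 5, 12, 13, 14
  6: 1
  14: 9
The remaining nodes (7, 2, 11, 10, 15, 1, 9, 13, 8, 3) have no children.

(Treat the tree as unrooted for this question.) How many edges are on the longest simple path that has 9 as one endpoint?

Distances from 9 peak at 5, attained at 1.
9 – 14 – 4 – 5 – 6 – 1

5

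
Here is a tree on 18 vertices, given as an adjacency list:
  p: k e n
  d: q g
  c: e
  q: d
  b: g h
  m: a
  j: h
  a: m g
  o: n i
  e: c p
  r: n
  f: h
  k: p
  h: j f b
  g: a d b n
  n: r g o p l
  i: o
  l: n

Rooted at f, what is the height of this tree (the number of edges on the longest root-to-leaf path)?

A deepest node is c, reached by f-h-b-g-n-p-e-c.
That path has 7 edges, so the height is 7.

7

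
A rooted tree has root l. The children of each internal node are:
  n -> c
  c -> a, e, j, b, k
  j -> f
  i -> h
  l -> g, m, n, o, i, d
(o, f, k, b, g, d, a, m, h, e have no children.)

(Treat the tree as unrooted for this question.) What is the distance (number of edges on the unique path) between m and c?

3

The path is m – l – n – c, which has 3 edges.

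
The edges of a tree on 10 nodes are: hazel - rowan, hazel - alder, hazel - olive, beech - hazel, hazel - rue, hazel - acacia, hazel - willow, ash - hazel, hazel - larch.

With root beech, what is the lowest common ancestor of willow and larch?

Path willow→root: willow hazel beech; path larch→root: larch hazel beech.
First common node: hazel.

hazel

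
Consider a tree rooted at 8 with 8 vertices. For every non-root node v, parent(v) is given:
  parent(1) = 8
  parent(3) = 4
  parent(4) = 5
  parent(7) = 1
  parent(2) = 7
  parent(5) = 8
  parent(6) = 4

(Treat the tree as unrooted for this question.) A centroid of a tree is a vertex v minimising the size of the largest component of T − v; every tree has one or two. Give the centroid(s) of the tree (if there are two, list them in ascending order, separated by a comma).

5, 8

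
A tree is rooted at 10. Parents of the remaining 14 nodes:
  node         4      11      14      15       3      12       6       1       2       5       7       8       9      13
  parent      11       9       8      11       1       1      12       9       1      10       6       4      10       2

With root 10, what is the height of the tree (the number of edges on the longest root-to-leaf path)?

A deepest node is 14, reached by 10–9–11–4–8–14.
That path has 5 edges, so the height is 5.

5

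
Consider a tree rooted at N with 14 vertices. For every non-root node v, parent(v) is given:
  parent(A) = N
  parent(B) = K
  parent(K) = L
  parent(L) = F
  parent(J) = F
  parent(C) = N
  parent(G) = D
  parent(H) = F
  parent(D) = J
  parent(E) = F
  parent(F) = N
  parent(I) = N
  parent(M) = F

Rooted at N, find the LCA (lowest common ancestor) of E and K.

Path E→root: E F N; path K→root: K L F N.
First common node: F.

F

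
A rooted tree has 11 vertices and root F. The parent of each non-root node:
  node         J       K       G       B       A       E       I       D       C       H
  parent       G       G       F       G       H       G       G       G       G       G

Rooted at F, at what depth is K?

2

Climbing from K to the root: K → G → F. That's 2 steps.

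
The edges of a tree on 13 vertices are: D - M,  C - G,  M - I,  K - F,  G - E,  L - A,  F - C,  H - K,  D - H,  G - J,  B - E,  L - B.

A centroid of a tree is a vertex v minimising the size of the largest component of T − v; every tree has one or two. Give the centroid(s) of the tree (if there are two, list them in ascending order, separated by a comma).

Removing C splits the tree into components of sizes 6, 6; the largest is 6 ≤ ⌊13/2⌋ = 6.
Every other node leaves some component of size > 6, so the centroid is unique.

C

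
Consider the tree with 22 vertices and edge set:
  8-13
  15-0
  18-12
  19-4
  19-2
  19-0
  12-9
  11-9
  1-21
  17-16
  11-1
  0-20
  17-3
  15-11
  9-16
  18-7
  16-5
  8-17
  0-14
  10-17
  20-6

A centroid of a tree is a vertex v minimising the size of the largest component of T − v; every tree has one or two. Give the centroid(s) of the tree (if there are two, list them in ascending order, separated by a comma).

Removing 11 splits the tree into components of sizes 11, 8, 2; the largest is 11 ≤ ⌊22/2⌋ = 11.
9 is adjacent to 11 and is also a centroid (the largest component after removing it is likewise 11).

9, 11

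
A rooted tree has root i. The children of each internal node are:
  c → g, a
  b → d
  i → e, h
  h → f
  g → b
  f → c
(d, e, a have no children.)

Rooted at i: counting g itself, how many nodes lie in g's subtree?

3

Descendants of g (including itself): g, b, d. That's 3.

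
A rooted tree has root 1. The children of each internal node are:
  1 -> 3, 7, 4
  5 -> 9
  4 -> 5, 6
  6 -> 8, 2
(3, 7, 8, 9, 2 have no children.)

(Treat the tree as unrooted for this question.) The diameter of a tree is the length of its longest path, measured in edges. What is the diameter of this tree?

BFS from 3 reaches 8 last, at distance 4; BFS from 8 confirms no node is farther.
Path: 3-1-4-6-8.

4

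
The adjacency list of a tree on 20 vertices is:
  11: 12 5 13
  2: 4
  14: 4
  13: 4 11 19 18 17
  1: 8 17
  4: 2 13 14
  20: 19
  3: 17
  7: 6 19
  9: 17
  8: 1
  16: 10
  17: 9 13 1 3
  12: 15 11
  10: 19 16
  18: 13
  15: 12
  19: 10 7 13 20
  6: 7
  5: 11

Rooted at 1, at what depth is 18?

Climbing from 18 to the root: 18 – 13 – 17 – 1. That's 3 steps.

3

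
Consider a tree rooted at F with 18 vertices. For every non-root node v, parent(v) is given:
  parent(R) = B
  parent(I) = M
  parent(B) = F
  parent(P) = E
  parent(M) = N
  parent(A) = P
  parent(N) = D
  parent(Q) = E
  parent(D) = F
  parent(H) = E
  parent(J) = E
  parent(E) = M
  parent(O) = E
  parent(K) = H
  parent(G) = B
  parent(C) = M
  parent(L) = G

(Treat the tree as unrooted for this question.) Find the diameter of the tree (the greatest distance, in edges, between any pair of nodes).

9

Starting from L, a farthest node is A at distance 9.
One longest path: L - G - B - F - D - N - M - E - P - A.
So the diameter is 9.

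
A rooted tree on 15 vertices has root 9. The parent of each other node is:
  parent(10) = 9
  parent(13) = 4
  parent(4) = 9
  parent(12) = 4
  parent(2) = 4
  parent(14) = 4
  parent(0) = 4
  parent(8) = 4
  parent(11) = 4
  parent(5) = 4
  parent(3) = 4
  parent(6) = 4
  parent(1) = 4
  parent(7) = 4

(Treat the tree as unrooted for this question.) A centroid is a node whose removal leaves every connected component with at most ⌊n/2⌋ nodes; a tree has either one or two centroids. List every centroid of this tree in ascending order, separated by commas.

Delete 4: the remaining components have sizes 2, 1, 1, 1, 1, 1, 1, 1, 1, 1, 1, 1, 1. Max 2 ≤ 7, so 4 is a centroid.
Every other node leaves some component of size > 7, so the centroid is unique.

4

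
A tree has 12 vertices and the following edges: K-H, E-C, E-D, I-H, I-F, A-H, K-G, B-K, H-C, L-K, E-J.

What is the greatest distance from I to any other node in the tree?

4

The node farthest from I is D (J also at distance 4), via I – H – C – E – D — 4 edges.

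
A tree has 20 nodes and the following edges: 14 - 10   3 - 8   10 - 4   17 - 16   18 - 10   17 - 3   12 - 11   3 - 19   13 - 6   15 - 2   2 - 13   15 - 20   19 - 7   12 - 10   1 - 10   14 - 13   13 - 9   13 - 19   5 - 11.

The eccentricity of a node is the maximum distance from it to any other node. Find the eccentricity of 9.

6

Distances from 9 peak at 6, attained at 5.
9 – 13 – 14 – 10 – 12 – 11 – 5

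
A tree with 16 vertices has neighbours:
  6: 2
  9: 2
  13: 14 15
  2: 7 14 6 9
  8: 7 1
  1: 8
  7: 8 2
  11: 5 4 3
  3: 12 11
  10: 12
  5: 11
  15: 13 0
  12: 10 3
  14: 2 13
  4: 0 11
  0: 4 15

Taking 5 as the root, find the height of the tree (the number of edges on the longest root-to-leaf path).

The longest root-to-leaf path is 5–11–4–0–15–13–14–2–7–8–1 (10 edges).

10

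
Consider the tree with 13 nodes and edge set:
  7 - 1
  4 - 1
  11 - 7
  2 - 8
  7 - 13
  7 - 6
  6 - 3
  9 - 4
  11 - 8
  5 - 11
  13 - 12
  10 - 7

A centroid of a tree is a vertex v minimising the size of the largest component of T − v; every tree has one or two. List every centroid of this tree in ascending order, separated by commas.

If 7 is removed the pieces have sizes 4, 3, 2, 2, 1, all ≤ ⌊13/2⌋ = 6.
Every other node leaves some component of size > 6, so the centroid is unique.

7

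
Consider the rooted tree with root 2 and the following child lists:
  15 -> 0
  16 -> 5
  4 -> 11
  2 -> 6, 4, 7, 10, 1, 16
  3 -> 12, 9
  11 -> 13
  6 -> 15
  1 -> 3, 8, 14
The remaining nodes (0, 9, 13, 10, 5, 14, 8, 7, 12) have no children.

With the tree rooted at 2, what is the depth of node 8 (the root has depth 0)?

2

2–1–8 — 2 edges.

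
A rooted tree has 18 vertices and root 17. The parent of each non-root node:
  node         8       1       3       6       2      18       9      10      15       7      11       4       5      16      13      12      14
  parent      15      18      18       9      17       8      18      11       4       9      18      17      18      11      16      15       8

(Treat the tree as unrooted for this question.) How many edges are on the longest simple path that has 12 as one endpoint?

6

A farthest node from 12 is 13.
The path 12 – 15 – 8 – 18 – 11 – 16 – 13 has 6 edges.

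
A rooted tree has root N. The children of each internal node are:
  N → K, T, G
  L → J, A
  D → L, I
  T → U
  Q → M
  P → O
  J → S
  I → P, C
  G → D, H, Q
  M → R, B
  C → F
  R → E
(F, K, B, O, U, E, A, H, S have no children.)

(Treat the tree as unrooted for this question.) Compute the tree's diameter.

A longest path is E – R – M – Q – G – D – L – J – S, with 8 edges.

8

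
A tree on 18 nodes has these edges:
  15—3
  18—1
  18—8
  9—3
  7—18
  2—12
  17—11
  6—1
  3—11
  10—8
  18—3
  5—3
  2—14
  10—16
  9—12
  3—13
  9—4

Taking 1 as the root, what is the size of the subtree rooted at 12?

Descendants of 12 (including itself): 12, 2, 14. That's 3.

3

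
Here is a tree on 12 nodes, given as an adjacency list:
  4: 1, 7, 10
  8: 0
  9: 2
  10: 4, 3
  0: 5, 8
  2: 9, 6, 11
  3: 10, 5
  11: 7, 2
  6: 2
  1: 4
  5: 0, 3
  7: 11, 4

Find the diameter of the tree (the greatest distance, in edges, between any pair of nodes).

9

A longest path is 6 – 2 – 11 – 7 – 4 – 10 – 3 – 5 – 0 – 8, with 9 edges.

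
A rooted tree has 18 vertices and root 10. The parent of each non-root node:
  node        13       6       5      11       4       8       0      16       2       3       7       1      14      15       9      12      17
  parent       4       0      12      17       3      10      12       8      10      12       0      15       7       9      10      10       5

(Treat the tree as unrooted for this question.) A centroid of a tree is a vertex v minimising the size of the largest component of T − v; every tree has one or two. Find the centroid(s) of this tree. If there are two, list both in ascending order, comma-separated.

Removing 12 splits the tree into components of sizes 7, 4, 3, 3; the largest is 7 ≤ ⌊18/2⌋ = 9.
No neighbour of 12 does as well, so 12 is the unique centroid.

12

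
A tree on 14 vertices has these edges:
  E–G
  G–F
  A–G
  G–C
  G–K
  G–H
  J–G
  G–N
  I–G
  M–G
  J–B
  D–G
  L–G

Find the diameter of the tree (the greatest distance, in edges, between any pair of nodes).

3

Starting from B, a farthest node is H at distance 3.
One longest path: B-J-G-H.
So the diameter is 3.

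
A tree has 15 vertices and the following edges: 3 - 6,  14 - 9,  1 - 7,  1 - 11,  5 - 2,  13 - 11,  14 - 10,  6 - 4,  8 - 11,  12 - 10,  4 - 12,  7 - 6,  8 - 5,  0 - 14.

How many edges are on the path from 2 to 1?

2–5–8–11–1: 4 edges.

4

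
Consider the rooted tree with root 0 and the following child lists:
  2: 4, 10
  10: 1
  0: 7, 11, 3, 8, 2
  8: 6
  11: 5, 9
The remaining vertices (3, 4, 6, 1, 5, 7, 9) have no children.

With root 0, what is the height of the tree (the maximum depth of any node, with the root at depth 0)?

3

1 sits deepest: 0-2-10-1 — 3 edges from the root.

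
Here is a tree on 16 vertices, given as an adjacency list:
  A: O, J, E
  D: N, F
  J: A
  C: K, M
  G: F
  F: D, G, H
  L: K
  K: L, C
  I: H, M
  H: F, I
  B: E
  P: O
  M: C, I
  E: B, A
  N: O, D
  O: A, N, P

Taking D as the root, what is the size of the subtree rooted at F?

8

The subtree rooted at F contains: F, G, H, I, M, C, K, L — 8 nodes.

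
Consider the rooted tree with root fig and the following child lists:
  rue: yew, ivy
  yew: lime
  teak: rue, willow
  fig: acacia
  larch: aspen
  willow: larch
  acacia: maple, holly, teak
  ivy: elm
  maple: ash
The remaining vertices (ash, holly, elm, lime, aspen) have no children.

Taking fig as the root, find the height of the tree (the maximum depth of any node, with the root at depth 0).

A deepest node is lime, reached by fig → acacia → teak → rue → yew → lime.
That path has 5 edges, so the height is 5.

5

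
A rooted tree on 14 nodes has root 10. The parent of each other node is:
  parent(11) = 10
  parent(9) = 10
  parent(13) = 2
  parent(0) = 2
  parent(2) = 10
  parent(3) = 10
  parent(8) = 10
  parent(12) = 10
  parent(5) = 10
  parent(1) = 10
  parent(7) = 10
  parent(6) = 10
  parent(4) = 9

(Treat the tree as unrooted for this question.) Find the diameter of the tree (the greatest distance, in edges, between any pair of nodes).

4

BFS from 13 reaches 4 last, at distance 4; BFS from 4 confirms no node is farther.
Path: 13-2-10-9-4.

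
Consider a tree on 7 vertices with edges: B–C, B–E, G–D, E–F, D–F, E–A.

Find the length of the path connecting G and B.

4

Walking from G: G–D–F–E–B. Length 4.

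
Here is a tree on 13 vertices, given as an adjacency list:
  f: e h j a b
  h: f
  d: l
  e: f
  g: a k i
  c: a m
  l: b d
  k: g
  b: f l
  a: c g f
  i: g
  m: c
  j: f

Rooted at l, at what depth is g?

4

l–b–f–a–g — 4 edges.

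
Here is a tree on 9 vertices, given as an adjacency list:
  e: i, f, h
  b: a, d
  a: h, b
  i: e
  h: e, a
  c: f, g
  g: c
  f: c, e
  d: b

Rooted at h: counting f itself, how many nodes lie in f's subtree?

Descendants of f (including itself): f, c, g. That's 3.

3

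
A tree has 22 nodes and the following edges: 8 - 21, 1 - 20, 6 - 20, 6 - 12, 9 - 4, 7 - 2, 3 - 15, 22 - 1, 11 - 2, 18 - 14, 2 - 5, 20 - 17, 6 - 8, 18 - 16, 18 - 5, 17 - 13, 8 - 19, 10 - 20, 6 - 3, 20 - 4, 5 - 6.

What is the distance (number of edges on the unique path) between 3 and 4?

3

3–6–20–4: 3 edges.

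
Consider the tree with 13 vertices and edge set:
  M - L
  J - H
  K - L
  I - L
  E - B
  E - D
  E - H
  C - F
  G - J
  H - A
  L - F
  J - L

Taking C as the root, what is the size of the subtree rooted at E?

E's subtree: {E, D, B}, size 3.

3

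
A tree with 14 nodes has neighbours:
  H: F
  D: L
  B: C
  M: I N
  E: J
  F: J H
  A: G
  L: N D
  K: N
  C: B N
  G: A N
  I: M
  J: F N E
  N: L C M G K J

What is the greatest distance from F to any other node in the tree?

Distances from F peak at 4, attained at D (A, B, I also at distance 4).
F–J–N–L–D

4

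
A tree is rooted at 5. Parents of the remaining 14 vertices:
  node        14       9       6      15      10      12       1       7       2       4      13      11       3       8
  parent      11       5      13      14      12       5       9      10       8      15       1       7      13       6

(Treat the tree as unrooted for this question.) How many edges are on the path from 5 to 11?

Walking from 5: 5 - 12 - 10 - 7 - 11. Length 4.

4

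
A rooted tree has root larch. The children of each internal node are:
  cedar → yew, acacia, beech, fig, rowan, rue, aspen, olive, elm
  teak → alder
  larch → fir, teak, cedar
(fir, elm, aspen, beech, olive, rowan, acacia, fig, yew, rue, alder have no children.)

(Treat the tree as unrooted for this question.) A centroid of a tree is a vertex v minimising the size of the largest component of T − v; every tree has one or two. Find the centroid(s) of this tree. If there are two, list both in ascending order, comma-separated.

Removing cedar splits the tree into components of sizes 4, 1, 1, 1, 1, 1, 1, 1, 1, 1; the largest is 4 ≤ ⌊14/2⌋ = 7.
Every other node leaves some component of size > 7, so the centroid is unique.

cedar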